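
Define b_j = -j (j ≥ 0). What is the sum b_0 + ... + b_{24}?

-300

Over j = 0..24: Σj = 300.
Total = (-1)·300 = -300.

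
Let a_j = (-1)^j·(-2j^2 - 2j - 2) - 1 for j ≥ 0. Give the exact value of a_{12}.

(-1)^12 = 1; -2j^2 - 2j - 2 at j=12 is -314; so a_{12} = -315.

-315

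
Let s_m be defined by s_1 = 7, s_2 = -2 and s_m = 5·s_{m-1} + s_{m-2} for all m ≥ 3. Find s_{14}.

-241535842

s_3 = -3;  s_4 = -17;  s_5 = -88;  …;  s_{11} = -1725168;  s_{12} = -8958077;  s_{13} = -46515553;  s_{14} = -241535842.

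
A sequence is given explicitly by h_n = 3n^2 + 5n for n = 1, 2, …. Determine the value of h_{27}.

2322

h_{27} = 3·27^2 + 5·27 = 2322.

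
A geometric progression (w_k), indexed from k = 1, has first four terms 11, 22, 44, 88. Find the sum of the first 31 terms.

23622320117

Common ratio r = 2.
w_k = 11·2^(k-1).
S = 11·(2^31 - 1)/(2 - 1) = 11·(2147483648 - 1)/(1) = 23622320117.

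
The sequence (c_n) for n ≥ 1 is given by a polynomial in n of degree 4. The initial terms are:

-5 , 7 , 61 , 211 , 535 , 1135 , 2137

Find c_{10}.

9175

1st diffs: 12, 54, 150, 324, 600, 1002.
2nd diffs: 42, 96, 174, 276, 402.
3rd diffs: 54, 78, 102, 126.
4th diffs: 24, 24, 24 (constant).
Newton forward-difference form: c_n = -5 + 12·C(n-1,1) + 42·C(n-1,2) + 54·C(n-1,3) + 24·C(n-1,4).
At n = 10: n-1 = 9, so c_{10} = -5 + 108 + 1512 + 4536 + 3024 = 9175.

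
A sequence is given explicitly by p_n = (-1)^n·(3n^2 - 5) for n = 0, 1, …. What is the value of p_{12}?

427

(-1)^12 = 1; 3n^2 - 5 at n=12 is 427; so p_{12} = 427.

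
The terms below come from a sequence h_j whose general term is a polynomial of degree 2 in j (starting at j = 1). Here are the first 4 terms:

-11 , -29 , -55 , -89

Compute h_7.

1st diffs: -18, -26, -34.
2nd diffs: -8, -8 (constant).
Newton forward-difference form: h_j = -11 + (-18)·C(j-1,1) + (-8)·C(j-1,2).
At j = 7: j-1 = 6, so h_7 = -11 - 108 - 120 = -239.

-239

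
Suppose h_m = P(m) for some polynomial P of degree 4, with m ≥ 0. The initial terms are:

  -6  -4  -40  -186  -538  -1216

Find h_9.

-10428

1st diffs: 2, -36, -146, -352, -678.
2nd diffs: -38, -110, -206, -326.
3rd diffs: -72, -96, -120.
4th diffs: -24, -24 (constant).
So h_m = -m^4 - 6m^3 + 6m^2 + 3m - 6.
Evaluating at m = 9 gives h_9 = -10428.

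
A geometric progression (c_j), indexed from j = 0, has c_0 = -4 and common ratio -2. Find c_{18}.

c_j = (-4)·(-2)^(j-0).
c_{18} = (-4)·(-2)^18 = -1048576.

-1048576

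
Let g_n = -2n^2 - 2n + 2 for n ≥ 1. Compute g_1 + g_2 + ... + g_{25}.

Over n = 1..25: Σn = 325, Σn² = 5525.
Total = (-2)·5525 + (-2)·325 + (2)·25 = -11650.

-11650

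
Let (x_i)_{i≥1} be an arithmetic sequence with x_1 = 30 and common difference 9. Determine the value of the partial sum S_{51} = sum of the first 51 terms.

13005

x_i = 30 + (i - 1)·9.
x_{51} = 480; S = 51·(30 + 480)/2 = 13005.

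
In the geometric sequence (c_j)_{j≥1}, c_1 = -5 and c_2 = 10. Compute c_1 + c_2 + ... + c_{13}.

Common ratio r = -2.
c_j = (-5)·(-2)^(j-1).
S = (-5)·((-2)^13 - 1)/(-2 - 1) = (-5)·(-8192 - 1)/(-3) = -13655.

-13655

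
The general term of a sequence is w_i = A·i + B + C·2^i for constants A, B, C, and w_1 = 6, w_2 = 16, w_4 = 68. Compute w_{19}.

2097186

Write the equations: A + B + 2C = 6; 2A + B + 4C = 16; 4A + B + 16C = 68.
Subtracting the first from the second: A + 2C = 10.
Subtracting the second from the third: 2A + 12C = 52.
Solving: C = 4, A = 2, then B = -4.
Therefore w_{19} = 38 + (-4) + 4·524288 = 2097186.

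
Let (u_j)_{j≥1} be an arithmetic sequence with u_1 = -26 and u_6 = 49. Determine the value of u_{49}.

694

Common difference d = (49 - (-26)) / (6 - 1) = 15.
u_j = -26 + (j - 1)·15.
u_{49} = -26 + 48·15 = 694.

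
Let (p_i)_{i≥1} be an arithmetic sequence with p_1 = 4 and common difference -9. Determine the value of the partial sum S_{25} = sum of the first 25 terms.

-2600

p_i = 4 + (i - 1)·(-9).
p_{25} = -212; S = 25·(4 + (-212))/2 = -2600.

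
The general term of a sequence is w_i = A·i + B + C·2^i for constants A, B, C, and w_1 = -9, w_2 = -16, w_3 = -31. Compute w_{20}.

At i = 1, 2, 3: A + B + 2C = -9; 2A + B + 4C = -16; 3A + B + 8C = -31.
Subtracting the first from the second: A + 2C = -7.
Subtracting the second from the third: A + 4C = -15.
Solving: C = -4, A = 1, then B = -2.
Therefore w_{20} = 20 + (-2) + (-4)·1048576 = -4194286.

-4194286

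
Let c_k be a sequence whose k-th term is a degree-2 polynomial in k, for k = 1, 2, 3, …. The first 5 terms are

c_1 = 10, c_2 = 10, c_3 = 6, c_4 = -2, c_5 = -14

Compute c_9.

-102

1st diffs: 0, -4, -8, -12.
2nd diffs: -4, -4, -4 (constant).
Newton forward-difference form: c_k = 10 + (-4)·C(k-1,2).
At k = 9: k-1 = 8, so c_9 = 10 - 112 = -102.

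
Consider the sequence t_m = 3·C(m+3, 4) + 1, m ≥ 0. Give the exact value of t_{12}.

C(15, 4) = 1365, so t_{12} = 4096.

4096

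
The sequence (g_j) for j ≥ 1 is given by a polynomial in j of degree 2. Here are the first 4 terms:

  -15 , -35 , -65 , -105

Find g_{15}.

-1205

1st diffs: -20, -30, -40.
2nd diffs: -10, -10 (constant).
So g_j = -5j^2 - 5j - 5.
Evaluating at j = 15 gives g_{15} = -1205.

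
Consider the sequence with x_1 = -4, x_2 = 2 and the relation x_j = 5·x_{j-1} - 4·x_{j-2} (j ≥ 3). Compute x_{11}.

2097146

Compute successive terms:
x_3 = 26; x_4 = 122; x_5 = 506; x_6 = 2042; x_7 = 8186; x_8 = 32762; x_9 = 131066; x_{10} = 524282; x_{11} = 2097146.
(Characteristic roots are 4 and 1.)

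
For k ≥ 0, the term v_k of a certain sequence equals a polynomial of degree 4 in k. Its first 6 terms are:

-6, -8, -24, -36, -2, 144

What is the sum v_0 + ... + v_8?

3990

1st diffs: -2, -16, -12, 34, 146.
2nd diffs: -14, 4, 46, 112.
3rd diffs: 18, 42, 66.
4th diffs: 24, 24 (constant).
Newton forward-difference form: v_k = -6 + (-2)·C(k,1) + (-14)·C(k,2) + 18·C(k,3) + 24·C(k,4).
Continuing: 492, 1156, 2274.
Summing k = 0..8 (9 terms) gives 3990.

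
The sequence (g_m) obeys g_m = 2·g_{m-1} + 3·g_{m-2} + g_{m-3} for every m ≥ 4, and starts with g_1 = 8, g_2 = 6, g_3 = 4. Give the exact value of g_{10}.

g_4 = 34  g_5 = 86  g_6 = 278  g_7 = 848  g_8 = 2616  g_9 = 8054  g_{10} = 24804.

24804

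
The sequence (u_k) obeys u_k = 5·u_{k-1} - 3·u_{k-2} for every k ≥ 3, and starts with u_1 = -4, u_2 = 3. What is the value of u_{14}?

278200107

Applying the relation repeatedly:
u_3 = 27;  u_4 = 126;  u_5 = 549;  …;  u_{11} = 3492297;  u_{12} = 15026571;  u_{13} = 64655964;  u_{14} = 278200107.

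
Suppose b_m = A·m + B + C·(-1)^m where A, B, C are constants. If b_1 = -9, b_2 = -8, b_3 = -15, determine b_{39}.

-123

Plug in m = 1, 2, 3: A + B - C = -9; 2A + B + C = -8; 3A + B - C = -15.
Subtracting the first from the second: A + 2C = 1.
Subtracting the second from the third: A - 2C = -7.
Solving: C = 2, A = -3, then B = -4.
So b_m = -3·m + (-4) + 2·(-1)^m; at m=39 this is -123.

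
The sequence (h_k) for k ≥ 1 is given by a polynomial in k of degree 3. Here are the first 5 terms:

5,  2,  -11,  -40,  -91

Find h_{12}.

1st diffs: -3, -13, -29, -51.
2nd diffs: -10, -16, -22.
3rd diffs: -6, -6 (constant).
Newton forward-difference form: h_k = 5 + (-3)·C(k-1,1) + (-10)·C(k-1,2) + (-6)·C(k-1,3).
At k = 12: k-1 = 11, so h_{12} = 5 - 33 - 550 - 990 = -1568.

-1568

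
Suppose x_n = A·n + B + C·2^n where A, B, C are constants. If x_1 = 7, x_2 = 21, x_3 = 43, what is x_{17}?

524383

At n = 1, 2, 3: A + B + 2C = 7; 2A + B + 4C = 21; 3A + B + 8C = 43.
Subtracting the first from the second: A + 2C = 14.
Subtracting the second from the third: A + 4C = 22.
Solving: C = 4, A = 6, then B = -7.
So x_n = 6·n + (-7) + 4·2^n; at n=17 this is 524383.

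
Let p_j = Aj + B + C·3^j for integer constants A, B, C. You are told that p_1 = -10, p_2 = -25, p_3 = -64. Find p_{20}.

The three given values yield: A + B + 3C = -10; 2A + B + 9C = -25; 3A + B + 27C = -64.
Subtracting the first from the second: A + 6C = -15.
Subtracting the second from the third: A + 18C = -39.
Solving: C = -2, A = -3, then B = -1.
Hence p_{20} = -3·20 + (-1) + (-2)·3486784401 = -6973568863.

-6973568863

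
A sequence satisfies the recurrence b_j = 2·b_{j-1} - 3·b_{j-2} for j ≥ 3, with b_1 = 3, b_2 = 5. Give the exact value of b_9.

b_3 = 1  b_4 = -13  b_5 = -29  b_6 = -19  b_7 = 49  b_8 = 155  b_9 = 163.

163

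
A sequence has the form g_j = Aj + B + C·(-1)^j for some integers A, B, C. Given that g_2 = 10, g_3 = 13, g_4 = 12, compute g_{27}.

At j = 2, 3, 4: 2A + B + C = 10; 3A + B - C = 13; 4A + B + C = 12.
Subtracting the first from the second: A - 2C = 3.
Subtracting the second from the third: A + 2C = -1.
Solving: C = -1, A = 1, then B = 9.
So g_j = 1·j + 9 + (-1)·(-1)^j; at j=27 this is 37.

37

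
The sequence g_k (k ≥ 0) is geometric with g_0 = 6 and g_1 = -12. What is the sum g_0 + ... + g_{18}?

1048578

Common ratio r = -2.
g_k = 6·(-2)^(k-0).
S = 6·((-2)^19 - 1)/(-2 - 1) = 6·(-524288 - 1)/(-3) = 1048578.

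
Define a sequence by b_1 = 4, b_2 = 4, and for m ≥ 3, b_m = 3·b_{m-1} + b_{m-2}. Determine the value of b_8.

Iterate the recurrence:
b_3 = 16  b_4 = 52  b_5 = 172  b_6 = 568  b_7 = 1876  b_8 = 6196.

6196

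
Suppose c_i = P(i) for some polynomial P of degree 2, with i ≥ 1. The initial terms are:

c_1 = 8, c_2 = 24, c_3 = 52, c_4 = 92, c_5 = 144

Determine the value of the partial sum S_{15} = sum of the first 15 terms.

1st diffs: 16, 28, 40, 52.
2nd diffs: 12, 12, 12 (constant).
So c_i = 6i^2 - 2i + 4.
Continuing: …, 208, 284, 372, 472, …, c_{15} = 1324.
Summing i = 1..15 (15 terms) gives 7260.

7260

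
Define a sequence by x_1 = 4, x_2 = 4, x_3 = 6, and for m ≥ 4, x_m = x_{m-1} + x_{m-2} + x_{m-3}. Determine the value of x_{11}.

934

Iterate the recurrence:
x_4 = 14, x_5 = 24, x_6 = 44, x_7 = 82, x_8 = 150, x_9 = 276, x_{10} = 508, x_{11} = 934.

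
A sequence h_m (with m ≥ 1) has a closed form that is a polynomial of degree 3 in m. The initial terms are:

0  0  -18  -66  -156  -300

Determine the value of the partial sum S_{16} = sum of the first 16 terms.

-31920

1st diffs: 0, -18, -48, -90, -144.
2nd diffs: -18, -30, -42, -54.
3rd diffs: -12, -12, -12 (constant).
Newton forward-difference form: h_m = (-18)·C(m-1,2) + (-12)·C(m-1,3).
Continuing: …, -510, -798, -1176, -1656, …, h_{16} = -7350.
Summing m = 1..16 (16 terms) gives -31920.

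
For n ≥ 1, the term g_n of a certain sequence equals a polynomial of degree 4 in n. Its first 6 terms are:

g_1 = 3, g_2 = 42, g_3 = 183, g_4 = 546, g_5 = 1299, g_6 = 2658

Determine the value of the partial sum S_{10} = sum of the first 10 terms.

51321

1st diffs: 39, 141, 363, 753, 1359.
2nd diffs: 102, 222, 390, 606.
3rd diffs: 120, 168, 216.
4th diffs: 48, 48 (constant).
Newton forward-difference form: g_n = 3 + 39·C(n-1,1) + 102·C(n-1,2) + 120·C(n-1,3) + 48·C(n-1,4).
Continuing: 4887, 8298, 13251, 20154.
Summing n = 1..10 (10 terms) gives 51321.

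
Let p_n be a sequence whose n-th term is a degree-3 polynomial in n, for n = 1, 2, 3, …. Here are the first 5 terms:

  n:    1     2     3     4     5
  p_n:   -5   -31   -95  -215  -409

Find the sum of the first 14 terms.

1st diffs: -26, -64, -120, -194.
2nd diffs: -38, -56, -74.
3rd diffs: -18, -18 (constant).
So p_n = -3n^3 - n^2 - 2n + 1.
Continuing: …, -695, -1091, -1615, -2285, …, p_{14} = -8455.
Summing n = 1..14 (14 terms) gives -34286.

-34286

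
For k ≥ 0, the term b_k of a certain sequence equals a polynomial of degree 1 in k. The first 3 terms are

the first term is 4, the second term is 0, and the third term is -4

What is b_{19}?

-72

1st diffs: -4, -4 (constant).
So b_k = -4k + 4.
Evaluating at k = 19 gives b_{19} = -72.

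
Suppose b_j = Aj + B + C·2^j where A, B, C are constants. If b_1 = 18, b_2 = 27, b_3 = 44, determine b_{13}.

At j = 1, 2, 3: A + B + 2C = 18; 2A + B + 4C = 27; 3A + B + 8C = 44.
Subtracting the first from the second: A + 2C = 9.
Subtracting the second from the third: A + 4C = 17.
Solving: C = 4, A = 1, then B = 9.
Hence b_{13} = 1·13 + 9 + 4·8192 = 32790.

32790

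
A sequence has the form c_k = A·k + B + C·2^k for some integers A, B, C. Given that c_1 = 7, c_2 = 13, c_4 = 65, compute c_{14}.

The three given values yield: A + B + 2C = 7; 2A + B + 4C = 13; 4A + B + 16C = 65.
Subtracting the first from the second: A + 2C = 6.
Subtracting the second from the third: 2A + 12C = 52.
Solving: C = 5, A = -4, then B = 1.
Therefore c_{14} = -56 + 1 + 5·16384 = 81865.

81865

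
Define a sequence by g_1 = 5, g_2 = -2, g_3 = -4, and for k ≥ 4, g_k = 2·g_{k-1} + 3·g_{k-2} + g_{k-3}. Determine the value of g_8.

Step forward from the initial values:
g_4 = -9; g_5 = -32; g_6 = -95; g_7 = -295; g_8 = -907.

-907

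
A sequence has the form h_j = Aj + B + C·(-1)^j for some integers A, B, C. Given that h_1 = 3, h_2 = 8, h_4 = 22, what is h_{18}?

120

Plug in j = 1, 2, 4: A + B - C = 3; 2A + B + C = 8; 4A + B + C = 22.
Subtracting the first from the second: A + 2C = 5.
Subtracting the second from the third: 2A = 14.
Solving: C = -1, A = 7, then B = -5.
Therefore h_{18} = 126 + (-5) + (-1)·1 = 120.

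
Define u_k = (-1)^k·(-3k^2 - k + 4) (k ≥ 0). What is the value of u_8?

-196

(-1)^8 = 1; -3k^2 - k + 4 at k=8 is -196; so u_8 = -196.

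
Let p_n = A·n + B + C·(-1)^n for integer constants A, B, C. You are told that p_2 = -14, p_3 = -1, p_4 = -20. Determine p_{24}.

-80

At n = 2, 3, 4: 2A + B + C = -14; 3A + B - C = -1; 4A + B + C = -20.
Subtracting the first from the second: A - 2C = 13.
Subtracting the second from the third: A + 2C = -19.
Solving: C = -8, A = -3, then B = 0.
Therefore p_{24} = -72 + 0 + (-8)·1 = -80.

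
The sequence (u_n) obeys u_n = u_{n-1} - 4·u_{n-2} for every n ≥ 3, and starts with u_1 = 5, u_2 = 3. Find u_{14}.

Applying the relation repeatedly:
u_3 = -17; u_4 = -29; u_5 = 39; …; u_{11} = 4335; u_{12} = -3133; u_{13} = -20473; u_{14} = -7941.

-7941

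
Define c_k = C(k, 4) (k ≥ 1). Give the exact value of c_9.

126

C(9, 4) = 126, so c_9 = 126.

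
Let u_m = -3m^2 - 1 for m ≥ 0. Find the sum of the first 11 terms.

Over m = 0..10: Σm = 55, Σm² = 385.
Total = (-3)·385 + (-1)·11 = -1166.

-1166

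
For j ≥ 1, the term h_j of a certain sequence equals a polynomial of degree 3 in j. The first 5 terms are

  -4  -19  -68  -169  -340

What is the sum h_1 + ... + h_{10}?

-8575

1st diffs: -15, -49, -101, -171.
2nd diffs: -34, -52, -70.
3rd diffs: -18, -18 (constant).
Newton forward-difference form: h_j = -4 + (-15)·C(j-1,1) + (-34)·C(j-1,2) + (-18)·C(j-1,3).
Continuing: …, -599, -964, -1453, -2084, …, h_{10} = -2875.
Summing j = 1..10 (10 terms) gives -8575.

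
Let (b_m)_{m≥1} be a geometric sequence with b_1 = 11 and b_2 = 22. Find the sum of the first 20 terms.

Common ratio r = 2.
b_m = 11·2^(m-1).
S = 11·(2^20 - 1)/(2 - 1) = 11·(1048576 - 1)/(1) = 11534325.

11534325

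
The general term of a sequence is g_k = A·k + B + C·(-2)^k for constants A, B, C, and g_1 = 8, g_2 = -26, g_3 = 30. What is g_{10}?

-5158

The three given values yield: A + B - 2C = 8; 2A + B + 4C = -26; 3A + B - 8C = 30.
Subtracting the first from the second: A + 6C = -34.
Subtracting the second from the third: A - 12C = 56.
Solving: C = -5, A = -4, then B = 2.
So g_k = -4·k + 2 + (-5)·(-2)^k; at k=10 this is -5158.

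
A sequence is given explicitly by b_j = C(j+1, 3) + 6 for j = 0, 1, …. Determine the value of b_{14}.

C(15, 3) = 455, so b_{14} = 461.

461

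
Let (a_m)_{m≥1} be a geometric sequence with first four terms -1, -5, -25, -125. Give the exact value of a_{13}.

Common ratio r = 5.
a_m = (-1)·5^(m-1).
a_{13} = (-1)·5^12 = -244140625.

-244140625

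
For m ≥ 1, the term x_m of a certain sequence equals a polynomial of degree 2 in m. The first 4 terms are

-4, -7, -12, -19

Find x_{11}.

-124

1st diffs: -3, -5, -7.
2nd diffs: -2, -2 (constant).
Newton forward-difference form: x_m = -4 + (-3)·C(m-1,1) + (-2)·C(m-1,2).
At m = 11: m-1 = 10, so x_{11} = -4 - 30 - 90 = -124.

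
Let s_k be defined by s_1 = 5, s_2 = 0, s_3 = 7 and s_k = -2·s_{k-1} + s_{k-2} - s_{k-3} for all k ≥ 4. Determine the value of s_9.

Step forward from the initial values:
s_4 = -19, s_5 = 45, s_6 = -116, s_7 = 296, s_8 = -753, s_9 = 1918.

1918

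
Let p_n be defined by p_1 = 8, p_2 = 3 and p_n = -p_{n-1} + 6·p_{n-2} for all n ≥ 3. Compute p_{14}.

Compute successive terms:
p_3 = 45;  p_4 = -27;  p_5 = 297;  …;  p_{11} = 159057;  p_{12} = -449523;  p_{13} = 1403865;  p_{14} = -4101003.
(Characteristic roots are 2 and -3.)

-4101003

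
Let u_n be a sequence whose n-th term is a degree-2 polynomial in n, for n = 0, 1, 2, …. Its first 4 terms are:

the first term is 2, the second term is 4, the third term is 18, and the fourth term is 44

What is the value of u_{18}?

1st diffs: 2, 14, 26.
2nd diffs: 12, 12 (constant).
Newton forward-difference form: u_n = 2 + 2·C(n,1) + 12·C(n,2).
At n = 18: n = 18, so u_{18} = 2 + 36 + 1836 = 1874.

1874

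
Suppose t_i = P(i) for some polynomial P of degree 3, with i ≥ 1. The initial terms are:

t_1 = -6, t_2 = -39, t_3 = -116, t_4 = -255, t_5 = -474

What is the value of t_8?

1st diffs: -33, -77, -139, -219.
2nd diffs: -44, -62, -80.
3rd diffs: -18, -18 (constant).
Newton forward-difference form: t_i = -6 + (-33)·C(i-1,1) + (-44)·C(i-1,2) + (-18)·C(i-1,3).
At i = 8: i-1 = 7, so t_8 = -6 - 231 - 924 - 630 = -1791.

-1791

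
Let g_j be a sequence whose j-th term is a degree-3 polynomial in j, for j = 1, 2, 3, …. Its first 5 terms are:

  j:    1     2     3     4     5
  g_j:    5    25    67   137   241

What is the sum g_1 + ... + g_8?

2252

1st diffs: 20, 42, 70, 104.
2nd diffs: 22, 28, 34.
3rd diffs: 6, 6 (constant).
Newton forward-difference form: g_j = 5 + 20·C(j-1,1) + 22·C(j-1,2) + 6·C(j-1,3).
Continuing: 385, 575, 817.
Summing j = 1..8 (8 terms) gives 2252.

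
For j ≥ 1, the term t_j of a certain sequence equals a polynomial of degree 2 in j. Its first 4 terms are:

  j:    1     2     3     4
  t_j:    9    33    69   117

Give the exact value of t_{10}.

657

1st diffs: 24, 36, 48.
2nd diffs: 12, 12 (constant).
Newton forward-difference form: t_j = 9 + 24·C(j-1,1) + 12·C(j-1,2).
At j = 10: j-1 = 9, so t_{10} = 9 + 216 + 432 = 657.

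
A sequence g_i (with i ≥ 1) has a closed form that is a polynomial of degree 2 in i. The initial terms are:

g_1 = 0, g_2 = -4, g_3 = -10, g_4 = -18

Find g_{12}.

1st diffs: -4, -6, -8.
2nd diffs: -2, -2 (constant).
So g_i = -i^2 - i + 2.
Evaluating at i = 12 gives g_{12} = -154.

-154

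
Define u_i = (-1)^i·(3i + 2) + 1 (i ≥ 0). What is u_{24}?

(-1)^24 = 1; 3i + 2 at i=24 is 74; so u_{24} = 75.

75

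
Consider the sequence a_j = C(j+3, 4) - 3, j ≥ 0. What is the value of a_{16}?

C(19, 4) = 3876, so a_{16} = 3873.

3873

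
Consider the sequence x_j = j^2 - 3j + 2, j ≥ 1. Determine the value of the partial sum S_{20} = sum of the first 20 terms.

Over j = 1..20: Σj = 210, Σj² = 2870.
Total = (1)·2870 + (-3)·210 + (2)·20 = 2280.

2280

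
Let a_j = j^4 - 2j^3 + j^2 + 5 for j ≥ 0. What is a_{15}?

44105

a_{15} = 1·15^4 - 2·15^3 + 1·15^2 + 5 = 44105.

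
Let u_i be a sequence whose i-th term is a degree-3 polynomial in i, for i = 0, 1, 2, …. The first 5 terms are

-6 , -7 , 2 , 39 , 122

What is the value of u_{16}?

1st diffs: -1, 9, 37, 83.
2nd diffs: 10, 28, 46.
3rd diffs: 18, 18 (constant).
So u_i = 3i^3 - 4i^2 - 6.
Evaluating at i = 16 gives u_{16} = 11258.

11258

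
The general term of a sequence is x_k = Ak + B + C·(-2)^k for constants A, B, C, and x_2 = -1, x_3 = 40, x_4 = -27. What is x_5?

At k = 2, 3, 4: 2A + B + 4C = -1; 3A + B - 8C = 40; 4A + B + 16C = -27.
Subtracting the first from the second: A - 12C = 41.
Subtracting the second from the third: A + 24C = -67.
Solving: C = -3, A = 5, then B = 1.
So x_k = 5·k + 1 + (-3)·(-2)^k; at k=5 this is 122.

122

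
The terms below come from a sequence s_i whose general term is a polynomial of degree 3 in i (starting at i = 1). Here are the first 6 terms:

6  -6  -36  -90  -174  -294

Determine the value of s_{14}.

1st diffs: -12, -30, -54, -84, -120.
2nd diffs: -18, -24, -30, -36.
3rd diffs: -6, -6, -6 (constant).
So s_i = -i^3 - 3i^2 + 4i + 6.
Evaluating at i = 14 gives s_{14} = -3270.

-3270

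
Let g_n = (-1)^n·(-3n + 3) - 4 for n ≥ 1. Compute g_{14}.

-43

(-1)^14 = 1; -3n + 3 at n=14 is -39; so g_{14} = -43.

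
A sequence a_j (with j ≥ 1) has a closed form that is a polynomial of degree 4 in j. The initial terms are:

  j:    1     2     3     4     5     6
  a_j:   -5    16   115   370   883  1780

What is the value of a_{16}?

1st diffs: 21, 99, 255, 513, 897.
2nd diffs: 78, 156, 258, 384.
3rd diffs: 78, 102, 126.
4th diffs: 24, 24 (constant).
Newton forward-difference form: a_j = -5 + 21·C(j-1,1) + 78·C(j-1,2) + 78·C(j-1,3) + 24·C(j-1,4).
At j = 16: j-1 = 15, so a_{16} = -5 + 315 + 8190 + 35490 + 32760 = 76750.

76750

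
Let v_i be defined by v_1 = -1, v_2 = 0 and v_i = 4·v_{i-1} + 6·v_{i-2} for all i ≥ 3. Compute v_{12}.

-12750720

v_3 = -6  v_4 = -24  v_5 = -132  v_6 = -672  v_7 = -3480  v_8 = -17952  v_9 = -92688  v_{10} = -478464  v_{11} = -2469984  v_{12} = -12750720.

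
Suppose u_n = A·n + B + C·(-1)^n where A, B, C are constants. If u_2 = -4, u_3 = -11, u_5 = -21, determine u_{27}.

-131

Plug in n = 2, 3, 5: 2A + B + C = -4; 3A + B - C = -11; 5A + B - C = -21.
Subtracting the first from the second: A - 2C = -7.
Subtracting the second from the third: 2A = -10.
Solving: C = 1, A = -5, then B = 5.
Hence u_{27} = -5·27 + 5 + 1·(-1) = -131.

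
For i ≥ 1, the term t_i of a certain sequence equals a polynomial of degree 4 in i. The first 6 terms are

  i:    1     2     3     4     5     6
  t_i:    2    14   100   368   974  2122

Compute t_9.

11578

1st diffs: 12, 86, 268, 606, 1148.
2nd diffs: 74, 182, 338, 542.
3rd diffs: 108, 156, 204.
4th diffs: 48, 48 (constant).
So t_i = 2i^4 - 2i^3 - i^2 - i + 4.
Evaluating at i = 9 gives t_9 = 11578.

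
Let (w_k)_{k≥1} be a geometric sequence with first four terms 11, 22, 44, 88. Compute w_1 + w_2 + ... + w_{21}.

Common ratio r = 2.
w_k = 11·2^(k-1).
S = 11·(2^21 - 1)/(2 - 1) = 11·(2097152 - 1)/(1) = 23068661.

23068661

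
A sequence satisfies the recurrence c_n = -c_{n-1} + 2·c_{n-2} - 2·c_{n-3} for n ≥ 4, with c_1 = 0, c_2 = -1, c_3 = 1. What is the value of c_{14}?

c_4 = -3  c_5 = 7  c_6 = -15  …  c_{11} = 923  c_{12} = -2095  c_{13} = 4755  c_{14} = -10791.

-10791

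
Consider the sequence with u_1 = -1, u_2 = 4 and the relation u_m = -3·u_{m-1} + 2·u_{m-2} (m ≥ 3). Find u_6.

634

Step forward from the initial values:
u_3 = -14  u_4 = 50  u_5 = -178  u_6 = 634.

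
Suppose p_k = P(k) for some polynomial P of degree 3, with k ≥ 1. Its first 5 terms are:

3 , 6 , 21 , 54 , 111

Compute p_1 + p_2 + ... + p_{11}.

4158

1st diffs: 3, 15, 33, 57.
2nd diffs: 12, 18, 24.
3rd diffs: 6, 6 (constant).
So p_k = k^3 - 4k + 6.
Continuing: …, 198, 321, 486, 699, …, p_{11} = 1293.
Summing k = 1..11 (11 terms) gives 4158.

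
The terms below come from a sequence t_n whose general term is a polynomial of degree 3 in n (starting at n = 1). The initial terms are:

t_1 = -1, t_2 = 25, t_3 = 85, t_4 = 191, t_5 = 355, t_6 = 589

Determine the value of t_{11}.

1st diffs: 26, 60, 106, 164, 234.
2nd diffs: 34, 46, 58, 70.
3rd diffs: 12, 12, 12 (constant).
Newton forward-difference form: t_n = -1 + 26·C(n-1,1) + 34·C(n-1,2) + 12·C(n-1,3).
At n = 11: n-1 = 10, so t_{11} = -1 + 260 + 1530 + 1440 = 3229.

3229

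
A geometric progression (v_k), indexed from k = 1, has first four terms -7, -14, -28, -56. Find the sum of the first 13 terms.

Common ratio r = 2.
v_k = (-7)·2^(k-1).
S = (-7)·(2^13 - 1)/(2 - 1) = (-7)·(8192 - 1)/(1) = -57337.

-57337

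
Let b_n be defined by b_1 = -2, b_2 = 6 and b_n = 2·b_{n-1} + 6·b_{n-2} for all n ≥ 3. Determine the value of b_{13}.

Step forward from the initial values:
b_3 = 0; b_4 = 36; b_5 = 72; …; b_{10} = 58464; b_{11} = 211968; b_{12} = 774720; b_{13} = 2821248.

2821248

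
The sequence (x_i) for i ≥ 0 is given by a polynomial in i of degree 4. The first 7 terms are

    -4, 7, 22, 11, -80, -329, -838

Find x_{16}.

-59828

1st diffs: 11, 15, -11, -91, -249, -509.
2nd diffs: 4, -26, -80, -158, -260.
3rd diffs: -30, -54, -78, -102.
4th diffs: -24, -24, -24 (constant).
Newton forward-difference form: x_i = -4 + 11·C(i,1) + 4·C(i,2) + (-30)·C(i,3) + (-24)·C(i,4).
At i = 16: i = 16, so x_{16} = -4 + 176 + 480 - 16800 - 43680 = -59828.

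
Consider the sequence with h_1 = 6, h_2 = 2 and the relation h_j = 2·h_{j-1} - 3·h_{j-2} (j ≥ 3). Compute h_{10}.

Applying the relation repeatedly:
h_3 = -14;  h_4 = -34;  h_5 = -26;  h_6 = 50;  h_7 = 178;  h_8 = 206;  h_9 = -122;  h_{10} = -862.

-862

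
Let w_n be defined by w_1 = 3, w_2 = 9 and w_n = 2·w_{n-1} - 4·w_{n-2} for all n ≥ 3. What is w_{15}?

24576

w_3 = 6; w_4 = -24; w_5 = -72; …; w_{12} = -3072; w_{13} = 12288; w_{14} = 36864; w_{15} = 24576.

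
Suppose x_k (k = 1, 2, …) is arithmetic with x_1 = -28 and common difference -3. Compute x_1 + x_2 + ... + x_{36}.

-2898

x_k = -28 + (k - 1)·(-3).
x_{36} = -133; S = 36·(-28 + (-133))/2 = -2898.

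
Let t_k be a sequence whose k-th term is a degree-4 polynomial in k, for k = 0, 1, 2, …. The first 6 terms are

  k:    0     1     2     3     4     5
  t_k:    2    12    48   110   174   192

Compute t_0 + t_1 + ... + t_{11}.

1st diffs: 10, 36, 62, 64, 18.
2nd diffs: 26, 26, 2, -46.
3rd diffs: 0, -24, -48.
4th diffs: -24, -24 (constant).
Newton forward-difference form: t_k = 2 + 10·C(k,1) + 26·C(k,2) + (-24)·C(k,4).
Continuing: …, 92, -222, -870, -1996, …, t_{11} = -6378.
Summing k = 0..11 (12 terms) gives -12604.

-12604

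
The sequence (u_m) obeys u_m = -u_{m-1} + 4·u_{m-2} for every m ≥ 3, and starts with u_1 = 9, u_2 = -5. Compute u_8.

-3245

u_3 = 41  u_4 = -61  u_5 = 225  u_6 = -469  u_7 = 1369  u_8 = -3245.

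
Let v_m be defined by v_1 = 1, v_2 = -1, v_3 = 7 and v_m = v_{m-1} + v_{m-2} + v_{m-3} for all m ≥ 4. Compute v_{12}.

Iterate the recurrence:
v_4 = 7, v_5 = 13, v_6 = 27, v_7 = 47, v_8 = 87, v_9 = 161, v_{10} = 295, v_{11} = 543, v_{12} = 999.

999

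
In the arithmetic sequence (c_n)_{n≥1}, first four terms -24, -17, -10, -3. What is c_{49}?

312

Common difference d = 7.
c_n = -24 + (n - 1)·7.
c_{49} = -24 + 48·7 = 312.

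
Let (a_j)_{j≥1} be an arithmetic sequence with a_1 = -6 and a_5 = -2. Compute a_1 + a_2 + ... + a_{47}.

Common difference d = (-2 - (-6)) / (5 - 1) = 1.
a_j = -6 + (j - 1)·1.
a_{47} = 40; S = 47·(-6 + 40)/2 = 799.

799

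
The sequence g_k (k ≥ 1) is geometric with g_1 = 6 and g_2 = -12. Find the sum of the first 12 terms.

-8190

Common ratio r = -2.
g_k = 6·(-2)^(k-1).
S = 6·((-2)^12 - 1)/(-2 - 1) = 6·(4096 - 1)/(-3) = -8190.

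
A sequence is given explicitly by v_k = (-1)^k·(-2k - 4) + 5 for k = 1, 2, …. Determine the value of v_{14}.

-27

(-1)^14 = 1; -2k - 4 at k=14 is -32; so v_{14} = -27.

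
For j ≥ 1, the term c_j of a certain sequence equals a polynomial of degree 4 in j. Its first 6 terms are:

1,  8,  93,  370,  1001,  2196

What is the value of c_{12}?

39018

1st diffs: 7, 85, 277, 631, 1195.
2nd diffs: 78, 192, 354, 564.
3rd diffs: 114, 162, 210.
4th diffs: 48, 48 (constant).
Newton forward-difference form: c_j = 1 + 7·C(j-1,1) + 78·C(j-1,2) + 114·C(j-1,3) + 48·C(j-1,4).
At j = 12: j-1 = 11, so c_{12} = 1 + 77 + 4290 + 18810 + 15840 = 39018.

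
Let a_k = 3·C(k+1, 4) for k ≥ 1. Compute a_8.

C(9, 4) = 126, so a_8 = 378.

378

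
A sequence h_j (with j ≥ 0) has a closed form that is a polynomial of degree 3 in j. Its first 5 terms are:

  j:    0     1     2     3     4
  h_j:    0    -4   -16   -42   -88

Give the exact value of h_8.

1st diffs: -4, -12, -26, -46.
2nd diffs: -8, -14, -20.
3rd diffs: -6, -6 (constant).
Newton forward-difference form: h_j = (-4)·C(j,1) + (-8)·C(j,2) + (-6)·C(j,3).
At j = 8: j = 8, so h_8 = -32 - 224 - 336 = -592.

-592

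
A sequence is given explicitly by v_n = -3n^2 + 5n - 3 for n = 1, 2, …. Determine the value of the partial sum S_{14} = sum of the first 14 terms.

Over n = 1..14: Σn = 105, Σn² = 1015.
Total = (-3)·1015 + (5)·105 + (-3)·14 = -2562.

-2562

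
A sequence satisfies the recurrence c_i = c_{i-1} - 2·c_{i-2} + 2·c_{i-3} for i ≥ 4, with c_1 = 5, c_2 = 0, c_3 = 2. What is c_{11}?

-28

c_4 = 12  c_5 = 8  c_6 = -12  c_7 = -4  c_8 = 36  c_9 = 20  c_{10} = -60  c_{11} = -28.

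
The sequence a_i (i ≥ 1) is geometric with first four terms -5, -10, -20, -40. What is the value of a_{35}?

-85899345920

Common ratio r = 2.
a_i = (-5)·2^(i-1).
a_{35} = (-5)·2^34 = -85899345920.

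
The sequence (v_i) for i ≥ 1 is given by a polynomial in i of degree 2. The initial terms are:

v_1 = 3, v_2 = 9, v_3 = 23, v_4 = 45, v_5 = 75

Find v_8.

1st diffs: 6, 14, 22, 30.
2nd diffs: 8, 8, 8 (constant).
Newton forward-difference form: v_i = 3 + 6·C(i-1,1) + 8·C(i-1,2).
At i = 8: i-1 = 7, so v_8 = 3 + 42 + 168 = 213.

213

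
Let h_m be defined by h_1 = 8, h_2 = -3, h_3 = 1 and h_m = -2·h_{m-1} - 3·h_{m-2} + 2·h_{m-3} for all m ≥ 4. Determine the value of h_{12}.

7807

h_4 = 23;  h_5 = -55;  h_6 = 43;  h_7 = 125;  h_8 = -489;  h_9 = 689;  h_{10} = 339;  h_{11} = -3723;  h_{12} = 7807.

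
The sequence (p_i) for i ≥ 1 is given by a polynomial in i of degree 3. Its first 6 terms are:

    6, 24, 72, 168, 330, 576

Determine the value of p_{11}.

1st diffs: 18, 48, 96, 162, 246.
2nd diffs: 30, 48, 66, 84.
3rd diffs: 18, 18, 18 (constant).
Newton forward-difference form: p_i = 6 + 18·C(i-1,1) + 30·C(i-1,2) + 18·C(i-1,3).
At i = 11: i-1 = 10, so p_{11} = 6 + 180 + 1350 + 2160 = 3696.

3696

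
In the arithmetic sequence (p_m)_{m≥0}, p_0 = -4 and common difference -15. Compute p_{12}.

p_m = -4 + (m - 0)·(-15).
p_{12} = -4 + 12·(-15) = -184.

-184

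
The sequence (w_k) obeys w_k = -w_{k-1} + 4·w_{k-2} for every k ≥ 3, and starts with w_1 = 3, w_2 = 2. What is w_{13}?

52458

Iterate the recurrence:
w_3 = 10  w_4 = -2  w_5 = 42  …  w_{10} = -2962  w_{11} = 8122  w_{12} = -19970  w_{13} = 52458.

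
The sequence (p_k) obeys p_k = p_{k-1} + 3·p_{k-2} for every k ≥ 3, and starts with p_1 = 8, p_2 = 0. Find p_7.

Applying the relation repeatedly:
p_3 = 24;  p_4 = 24;  p_5 = 96;  p_6 = 168;  p_7 = 456.

456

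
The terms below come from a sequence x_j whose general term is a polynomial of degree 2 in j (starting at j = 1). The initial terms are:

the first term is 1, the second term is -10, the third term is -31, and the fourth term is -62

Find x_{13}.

-791

1st diffs: -11, -21, -31.
2nd diffs: -10, -10 (constant).
Newton forward-difference form: x_j = 1 + (-11)·C(j-1,1) + (-10)·C(j-1,2).
At j = 13: j-1 = 12, so x_{13} = 1 - 132 - 660 = -791.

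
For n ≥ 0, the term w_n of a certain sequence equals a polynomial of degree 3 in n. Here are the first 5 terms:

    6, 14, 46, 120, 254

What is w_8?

1750

1st diffs: 8, 32, 74, 134.
2nd diffs: 24, 42, 60.
3rd diffs: 18, 18 (constant).
Newton forward-difference form: w_n = 6 + 8·C(n,1) + 24·C(n,2) + 18·C(n,3).
At n = 8: n = 8, so w_8 = 6 + 64 + 672 + 1008 = 1750.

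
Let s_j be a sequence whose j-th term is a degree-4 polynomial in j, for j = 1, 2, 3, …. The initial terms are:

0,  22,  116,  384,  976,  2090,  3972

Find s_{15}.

1st diffs: 22, 94, 268, 592, 1114, 1882.
2nd diffs: 72, 174, 324, 522, 768.
3rd diffs: 102, 150, 198, 246.
4th diffs: 48, 48, 48 (constant).
Newton forward-difference form: s_j = 22·C(j-1,1) + 72·C(j-1,2) + 102·C(j-1,3) + 48·C(j-1,4).
At j = 15: j-1 = 14, so s_{15} = 308 + 6552 + 37128 + 48048 = 92036.

92036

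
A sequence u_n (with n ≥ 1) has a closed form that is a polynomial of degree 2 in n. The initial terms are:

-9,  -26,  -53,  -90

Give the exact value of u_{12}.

1st diffs: -17, -27, -37.
2nd diffs: -10, -10 (constant).
Newton forward-difference form: u_n = -9 + (-17)·C(n-1,1) + (-10)·C(n-1,2).
At n = 12: n-1 = 11, so u_{12} = -9 - 187 - 550 = -746.

-746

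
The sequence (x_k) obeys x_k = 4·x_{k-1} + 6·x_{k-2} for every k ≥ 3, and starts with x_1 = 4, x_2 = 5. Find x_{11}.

20505536

Iterate the recurrence:
x_3 = 44; x_4 = 206; x_5 = 1088; x_6 = 5588; x_7 = 28880; x_8 = 149048; x_9 = 769472; x_{10} = 3972176; x_{11} = 20505536.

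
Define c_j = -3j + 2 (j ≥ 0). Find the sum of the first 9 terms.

-90

Over j = 0..8: Σj = 36.
Total = (-3)·36 + (2)·9 = -90.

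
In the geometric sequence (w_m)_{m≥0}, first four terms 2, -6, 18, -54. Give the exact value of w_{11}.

Common ratio r = -3.
w_m = 2·(-3)^(m-0).
w_{11} = 2·(-3)^11 = -354294.

-354294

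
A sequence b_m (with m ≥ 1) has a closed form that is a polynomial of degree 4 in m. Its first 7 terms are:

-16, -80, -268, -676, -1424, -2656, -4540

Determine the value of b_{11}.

1st diffs: -64, -188, -408, -748, -1232, -1884.
2nd diffs: -124, -220, -340, -484, -652.
3rd diffs: -96, -120, -144, -168.
4th diffs: -24, -24, -24 (constant).
Newton forward-difference form: b_m = -16 + (-64)·C(m-1,1) + (-124)·C(m-1,2) + (-96)·C(m-1,3) + (-24)·C(m-1,4).
At m = 11: m-1 = 10, so b_{11} = -16 - 640 - 5580 - 11520 - 5040 = -22796.

-22796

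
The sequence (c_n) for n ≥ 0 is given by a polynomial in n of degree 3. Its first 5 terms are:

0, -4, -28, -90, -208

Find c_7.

-1078

1st diffs: -4, -24, -62, -118.
2nd diffs: -20, -38, -56.
3rd diffs: -18, -18 (constant).
Newton forward-difference form: c_n = (-4)·C(n,1) + (-20)·C(n,2) + (-18)·C(n,3).
At n = 7: n = 7, so c_7 = -28 - 420 - 630 = -1078.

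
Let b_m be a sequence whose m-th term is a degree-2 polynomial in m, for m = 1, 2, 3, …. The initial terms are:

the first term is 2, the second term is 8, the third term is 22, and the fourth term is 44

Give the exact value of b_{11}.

1st diffs: 6, 14, 22.
2nd diffs: 8, 8 (constant).
So b_m = 4m^2 - 6m + 4.
Evaluating at m = 11 gives b_{11} = 422.

422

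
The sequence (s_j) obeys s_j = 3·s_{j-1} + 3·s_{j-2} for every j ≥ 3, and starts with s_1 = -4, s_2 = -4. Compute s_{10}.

-253044

Step forward from the initial values:
s_3 = -24; s_4 = -84; s_5 = -324; s_6 = -1224; s_7 = -4644; s_8 = -17604; s_9 = -66744; s_{10} = -253044.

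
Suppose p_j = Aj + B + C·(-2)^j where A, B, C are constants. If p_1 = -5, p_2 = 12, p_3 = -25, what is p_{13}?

Write the equations: A + B - 2C = -5; 2A + B + 4C = 12; 3A + B - 8C = -25.
Subtracting the first from the second: A + 6C = 17.
Subtracting the second from the third: A - 12C = -37.
Solving: C = 3, A = -1, then B = 2.
Therefore p_{13} = -13 + 2 + 3·(-8192) = -24587.

-24587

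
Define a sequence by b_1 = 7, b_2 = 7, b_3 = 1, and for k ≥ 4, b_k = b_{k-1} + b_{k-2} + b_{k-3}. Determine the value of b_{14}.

Iterate the recurrence:
b_4 = 15; b_5 = 23; b_6 = 39; …; b_{11} = 865; b_{12} = 1591; b_{13} = 2927; b_{14} = 5383.

5383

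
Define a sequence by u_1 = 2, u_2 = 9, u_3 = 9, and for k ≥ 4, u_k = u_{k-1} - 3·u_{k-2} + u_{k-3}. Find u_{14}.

Step forward from the initial values:
u_4 = -16;  u_5 = -34;  u_6 = 23;  …;  u_{11} = 693;  u_{12} = 1016;  u_{13} = -1270;  u_{14} = -3625.

-3625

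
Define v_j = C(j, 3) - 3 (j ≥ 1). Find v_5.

7

C(5, 3) = 10, so v_5 = 7.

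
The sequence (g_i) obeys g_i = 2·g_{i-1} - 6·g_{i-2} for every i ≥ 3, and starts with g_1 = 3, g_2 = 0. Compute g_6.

288

Iterate the recurrence:
g_3 = -18, g_4 = -36, g_5 = 36, g_6 = 288.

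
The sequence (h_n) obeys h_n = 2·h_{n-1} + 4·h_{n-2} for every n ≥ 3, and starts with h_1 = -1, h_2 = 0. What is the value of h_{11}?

-34816

Applying the relation repeatedly:
h_3 = -4;  h_4 = -8;  h_5 = -32;  h_6 = -96;  h_7 = -320;  h_8 = -1024;  h_9 = -3328;  h_{10} = -10752;  h_{11} = -34816.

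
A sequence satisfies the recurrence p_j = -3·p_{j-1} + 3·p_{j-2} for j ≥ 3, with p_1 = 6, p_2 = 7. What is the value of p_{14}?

Compute successive terms:
p_3 = -3, p_4 = 30, p_5 = -99, …, p_{11} = -301563, p_{12} = 1143315, p_{13} = -4334634, p_{14} = 16433847.

16433847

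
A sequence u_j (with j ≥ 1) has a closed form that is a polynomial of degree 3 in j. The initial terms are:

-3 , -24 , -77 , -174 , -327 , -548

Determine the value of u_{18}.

-12872

1st diffs: -21, -53, -97, -153, -221.
2nd diffs: -32, -44, -56, -68.
3rd diffs: -12, -12, -12 (constant).
Newton forward-difference form: u_j = -3 + (-21)·C(j-1,1) + (-32)·C(j-1,2) + (-12)·C(j-1,3).
At j = 18: j-1 = 17, so u_{18} = -3 - 357 - 4352 - 8160 = -12872.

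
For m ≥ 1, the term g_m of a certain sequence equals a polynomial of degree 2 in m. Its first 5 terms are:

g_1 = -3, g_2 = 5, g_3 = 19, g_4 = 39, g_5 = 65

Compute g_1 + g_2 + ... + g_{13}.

2301

1st diffs: 8, 14, 20, 26.
2nd diffs: 6, 6, 6 (constant).
Newton forward-difference form: g_m = -3 + 8·C(m-1,1) + 6·C(m-1,2).
Continuing: …, 97, 135, 179, 229, …, g_{13} = 489.
Summing m = 1..13 (13 terms) gives 2301.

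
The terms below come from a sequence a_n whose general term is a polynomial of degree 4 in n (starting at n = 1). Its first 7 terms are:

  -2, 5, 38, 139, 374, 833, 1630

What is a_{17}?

1st diffs: 7, 33, 101, 235, 459, 797.
2nd diffs: 26, 68, 134, 224, 338.
3rd diffs: 42, 66, 90, 114.
4th diffs: 24, 24, 24 (constant).
Newton forward-difference form: a_n = -2 + 7·C(n-1,1) + 26·C(n-1,2) + 42·C(n-1,3) + 24·C(n-1,4).
At n = 17: n-1 = 16, so a_{17} = -2 + 112 + 3120 + 23520 + 43680 = 70430.

70430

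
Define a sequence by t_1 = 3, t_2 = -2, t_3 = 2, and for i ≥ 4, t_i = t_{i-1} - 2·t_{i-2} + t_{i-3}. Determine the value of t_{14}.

18

t_4 = 9  t_5 = 3  t_6 = -13  …  t_{11} = -55  t_{12} = 15  t_{13} = 103  t_{14} = 18.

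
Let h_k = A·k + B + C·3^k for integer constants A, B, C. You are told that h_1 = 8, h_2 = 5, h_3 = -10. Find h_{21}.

At k = 1, 2, 3: A + B + 3C = 8; 2A + B + 9C = 5; 3A + B + 27C = -10.
Subtracting the first from the second: A + 6C = -3.
Subtracting the second from the third: A + 18C = -15.
Solving: C = -1, A = 3, then B = 8.
Hence h_{21} = 3·21 + 8 + (-1)·10460353203 = -10460353132.

-10460353132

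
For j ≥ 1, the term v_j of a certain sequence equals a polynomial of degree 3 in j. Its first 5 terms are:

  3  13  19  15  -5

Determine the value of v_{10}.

1st diffs: 10, 6, -4, -20.
2nd diffs: -4, -10, -16.
3rd diffs: -6, -6 (constant).
So v_j = -j^3 + 4j^2 + 5j - 5.
Evaluating at j = 10 gives v_{10} = -555.

-555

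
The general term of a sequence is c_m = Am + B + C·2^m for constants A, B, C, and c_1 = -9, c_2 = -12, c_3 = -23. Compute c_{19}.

-2097063

The three given values yield: A + B + 2C = -9; 2A + B + 4C = -12; 3A + B + 8C = -23.
Subtracting the first from the second: A + 2C = -3.
Subtracting the second from the third: A + 4C = -11.
Solving: C = -4, A = 5, then B = -6.
Hence c_{19} = 5·19 + (-6) + (-4)·524288 = -2097063.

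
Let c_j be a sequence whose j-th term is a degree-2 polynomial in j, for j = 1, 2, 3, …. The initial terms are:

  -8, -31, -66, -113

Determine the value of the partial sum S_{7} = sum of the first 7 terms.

-959

1st diffs: -23, -35, -47.
2nd diffs: -12, -12 (constant).
So c_j = -6j^2 - 5j + 3.
Continuing: -172, -243, -326.
Summing j = 1..7 (7 terms) gives -959.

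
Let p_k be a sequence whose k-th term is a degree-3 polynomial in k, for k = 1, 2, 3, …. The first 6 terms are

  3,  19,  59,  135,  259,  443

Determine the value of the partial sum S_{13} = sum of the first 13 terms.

16731

1st diffs: 16, 40, 76, 124, 184.
2nd diffs: 24, 36, 48, 60.
3rd diffs: 12, 12, 12 (constant).
Newton forward-difference form: p_k = 3 + 16·C(k-1,1) + 24·C(k-1,2) + 12·C(k-1,3).
Continuing: …, 699, 1039, 1475, 2019, …, p_{13} = 4419.
Summing k = 1..13 (13 terms) gives 16731.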